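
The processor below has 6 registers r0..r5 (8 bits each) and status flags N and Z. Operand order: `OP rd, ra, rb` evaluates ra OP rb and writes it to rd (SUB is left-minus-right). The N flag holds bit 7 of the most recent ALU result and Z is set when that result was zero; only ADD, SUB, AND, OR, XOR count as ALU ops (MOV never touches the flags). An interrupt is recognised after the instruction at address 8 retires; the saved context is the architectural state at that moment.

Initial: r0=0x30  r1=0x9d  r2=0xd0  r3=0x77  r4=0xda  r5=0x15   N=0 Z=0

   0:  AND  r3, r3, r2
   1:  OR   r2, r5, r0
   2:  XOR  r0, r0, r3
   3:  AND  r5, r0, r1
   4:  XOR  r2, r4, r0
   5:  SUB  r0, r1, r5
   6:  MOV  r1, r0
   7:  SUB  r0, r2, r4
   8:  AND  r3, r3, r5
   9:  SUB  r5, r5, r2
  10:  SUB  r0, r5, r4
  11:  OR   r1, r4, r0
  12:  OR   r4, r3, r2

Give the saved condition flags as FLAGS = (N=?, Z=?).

after  0: r0=0x30 r1=0x9d r2=0xd0 r3=0x50 r4=0xda r5=0x15  N=0 Z=0
after  1: r0=0x30 r1=0x9d r2=0x35 r3=0x50 r4=0xda r5=0x15  N=0 Z=0
after  2: r0=0x60 r1=0x9d r2=0x35 r3=0x50 r4=0xda r5=0x15  N=0 Z=0
after  3: r0=0x60 r1=0x9d r2=0x35 r3=0x50 r4=0xda r5=0x00  N=0 Z=1
after  4: r0=0x60 r1=0x9d r2=0xba r3=0x50 r4=0xda r5=0x00  N=1 Z=0
after  5: r0=0x9d r1=0x9d r2=0xba r3=0x50 r4=0xda r5=0x00  N=1 Z=0
after  6: r0=0x9d r1=0x9d r2=0xba r3=0x50 r4=0xda r5=0x00  N=1 Z=0
after  7: r0=0xe0 r1=0x9d r2=0xba r3=0x50 r4=0xda r5=0x00  N=1 Z=0
after  8: r0=0xe0 r1=0x9d r2=0xba r3=0x00 r4=0xda r5=0x00  N=0 Z=1
-- IRQ taken; context saved, return-PC = 9 --

FLAGS = (N=0, Z=1)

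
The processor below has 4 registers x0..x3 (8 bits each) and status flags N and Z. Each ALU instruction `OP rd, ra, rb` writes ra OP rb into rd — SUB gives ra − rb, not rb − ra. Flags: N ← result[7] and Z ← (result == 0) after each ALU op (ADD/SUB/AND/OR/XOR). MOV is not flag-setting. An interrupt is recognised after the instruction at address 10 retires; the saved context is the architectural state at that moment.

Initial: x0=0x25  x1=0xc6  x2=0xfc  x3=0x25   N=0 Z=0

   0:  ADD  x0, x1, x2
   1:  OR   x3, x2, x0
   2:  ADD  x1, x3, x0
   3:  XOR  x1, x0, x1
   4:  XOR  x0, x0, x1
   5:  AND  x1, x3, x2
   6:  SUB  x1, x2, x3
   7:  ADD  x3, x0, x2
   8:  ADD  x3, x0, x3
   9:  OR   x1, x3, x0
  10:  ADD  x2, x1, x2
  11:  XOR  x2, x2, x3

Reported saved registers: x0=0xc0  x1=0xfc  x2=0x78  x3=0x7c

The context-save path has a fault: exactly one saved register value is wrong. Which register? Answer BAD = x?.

after  0: x0=0xc2 x1=0xc6 x2=0xfc x3=0x25  N=1 Z=0
after  1: x0=0xc2 x1=0xc6 x2=0xfc x3=0xfe  N=1 Z=0
after  2: x0=0xc2 x1=0xc0 x2=0xfc x3=0xfe  N=1 Z=0
after  3: x0=0xc2 x1=0x02 x2=0xfc x3=0xfe  N=0 Z=0
after  4: x0=0xc0 x1=0x02 x2=0xfc x3=0xfe  N=1 Z=0
after  5: x0=0xc0 x1=0xfc x2=0xfc x3=0xfe  N=1 Z=0
after  6: x0=0xc0 x1=0xfe x2=0xfc x3=0xfe  N=1 Z=0
after  7: x0=0xc0 x1=0xfe x2=0xfc x3=0xbc  N=1 Z=0
after  8: x0=0xc0 x1=0xfe x2=0xfc x3=0x7c  N=0 Z=0
after  9: x0=0xc0 x1=0xfc x2=0xfc x3=0x7c  N=1 Z=0
after 10: x0=0xc0 x1=0xfc x2=0xf8 x3=0x7c  N=1 Z=0
-- IRQ taken; context saved, return-PC = 11 --
mismatch: x2: reported 0x78 vs actual 0xf8

BAD = x2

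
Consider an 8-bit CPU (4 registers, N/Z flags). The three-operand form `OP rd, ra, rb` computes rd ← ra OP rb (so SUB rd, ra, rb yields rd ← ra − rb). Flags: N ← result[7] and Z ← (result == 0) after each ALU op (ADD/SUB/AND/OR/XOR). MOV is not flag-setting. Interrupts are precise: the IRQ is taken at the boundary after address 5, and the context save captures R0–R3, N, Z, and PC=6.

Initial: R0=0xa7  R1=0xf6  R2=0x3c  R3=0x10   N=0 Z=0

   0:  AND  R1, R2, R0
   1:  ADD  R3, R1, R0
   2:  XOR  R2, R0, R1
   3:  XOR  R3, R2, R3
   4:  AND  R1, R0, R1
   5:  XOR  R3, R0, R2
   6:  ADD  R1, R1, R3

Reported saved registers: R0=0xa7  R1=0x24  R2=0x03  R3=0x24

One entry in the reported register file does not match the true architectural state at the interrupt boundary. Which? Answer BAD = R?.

after  0: R0=0xa7 R1=0x24 R2=0x3c R3=0x10  N=0 Z=0
after  1: R0=0xa7 R1=0x24 R2=0x3c R3=0xcb  N=1 Z=0
after  2: R0=0xa7 R1=0x24 R2=0x83 R3=0xcb  N=1 Z=0
after  3: R0=0xa7 R1=0x24 R2=0x83 R3=0x48  N=0 Z=0
after  4: R0=0xa7 R1=0x24 R2=0x83 R3=0x48  N=0 Z=0
after  5: R0=0xa7 R1=0x24 R2=0x83 R3=0x24  N=0 Z=0
-- IRQ taken; context saved, return-PC = 6 --
mismatch: R2: reported 0x03 vs actual 0x83

BAD = R2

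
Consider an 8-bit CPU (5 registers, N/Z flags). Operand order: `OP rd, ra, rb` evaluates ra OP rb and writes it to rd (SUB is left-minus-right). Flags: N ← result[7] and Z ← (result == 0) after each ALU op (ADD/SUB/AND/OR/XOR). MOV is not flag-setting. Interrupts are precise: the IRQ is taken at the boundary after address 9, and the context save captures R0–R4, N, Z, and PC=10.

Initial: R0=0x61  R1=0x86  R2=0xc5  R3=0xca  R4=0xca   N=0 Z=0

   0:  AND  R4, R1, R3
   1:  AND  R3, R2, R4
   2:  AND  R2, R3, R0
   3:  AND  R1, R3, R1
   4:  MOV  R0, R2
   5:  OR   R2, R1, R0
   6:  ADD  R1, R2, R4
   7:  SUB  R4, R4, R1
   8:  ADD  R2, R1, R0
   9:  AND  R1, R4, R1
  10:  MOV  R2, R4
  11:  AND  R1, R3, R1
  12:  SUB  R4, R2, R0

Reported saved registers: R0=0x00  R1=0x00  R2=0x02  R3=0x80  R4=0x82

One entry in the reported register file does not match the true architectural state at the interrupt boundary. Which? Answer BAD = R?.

BAD = R4

after  0: R0=0x61 R1=0x86 R2=0xc5 R3=0xca R4=0x82  N=1 Z=0
after  1: R0=0x61 R1=0x86 R2=0xc5 R3=0x80 R4=0x82  N=1 Z=0
after  2: R0=0x61 R1=0x86 R2=0x00 R3=0x80 R4=0x82  N=0 Z=1
after  3: R0=0x61 R1=0x80 R2=0x00 R3=0x80 R4=0x82  N=1 Z=0
after  4: R0=0x00 R1=0x80 R2=0x00 R3=0x80 R4=0x82  N=1 Z=0
after  5: R0=0x00 R1=0x80 R2=0x80 R3=0x80 R4=0x82  N=1 Z=0
after  6: R0=0x00 R1=0x02 R2=0x80 R3=0x80 R4=0x82  N=0 Z=0
after  7: R0=0x00 R1=0x02 R2=0x80 R3=0x80 R4=0x80  N=1 Z=0
after  8: R0=0x00 R1=0x02 R2=0x02 R3=0x80 R4=0x80  N=0 Z=0
after  9: R0=0x00 R1=0x00 R2=0x02 R3=0x80 R4=0x80  N=0 Z=1
-- IRQ taken; context saved, return-PC = 10 --
mismatch: R4: reported 0x82 vs actual 0x80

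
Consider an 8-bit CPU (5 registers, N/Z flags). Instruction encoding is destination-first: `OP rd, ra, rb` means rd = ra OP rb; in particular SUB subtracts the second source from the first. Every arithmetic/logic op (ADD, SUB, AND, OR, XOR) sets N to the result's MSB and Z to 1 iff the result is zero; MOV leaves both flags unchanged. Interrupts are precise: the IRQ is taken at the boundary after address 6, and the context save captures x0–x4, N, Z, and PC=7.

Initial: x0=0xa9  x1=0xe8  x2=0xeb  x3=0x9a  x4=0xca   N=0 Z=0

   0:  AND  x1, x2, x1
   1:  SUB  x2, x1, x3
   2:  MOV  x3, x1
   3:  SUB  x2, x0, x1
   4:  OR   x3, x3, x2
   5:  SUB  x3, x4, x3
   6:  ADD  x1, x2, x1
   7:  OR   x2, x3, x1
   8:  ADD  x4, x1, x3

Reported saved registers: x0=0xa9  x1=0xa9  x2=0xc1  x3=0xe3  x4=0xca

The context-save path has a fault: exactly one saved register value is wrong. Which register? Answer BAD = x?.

BAD = x3

after  0: x0=0xa9 x1=0xe8 x2=0xeb x3=0x9a x4=0xca  N=1 Z=0
after  1: x0=0xa9 x1=0xe8 x2=0x4e x3=0x9a x4=0xca  N=0 Z=0
after  2: x0=0xa9 x1=0xe8 x2=0x4e x3=0xe8 x4=0xca  N=0 Z=0
after  3: x0=0xa9 x1=0xe8 x2=0xc1 x3=0xe8 x4=0xca  N=1 Z=0
after  4: x0=0xa9 x1=0xe8 x2=0xc1 x3=0xe9 x4=0xca  N=1 Z=0
after  5: x0=0xa9 x1=0xe8 x2=0xc1 x3=0xe1 x4=0xca  N=1 Z=0
after  6: x0=0xa9 x1=0xa9 x2=0xc1 x3=0xe1 x4=0xca  N=1 Z=0
-- IRQ taken; context saved, return-PC = 7 --
mismatch: x3: reported 0xe3 vs actual 0xe1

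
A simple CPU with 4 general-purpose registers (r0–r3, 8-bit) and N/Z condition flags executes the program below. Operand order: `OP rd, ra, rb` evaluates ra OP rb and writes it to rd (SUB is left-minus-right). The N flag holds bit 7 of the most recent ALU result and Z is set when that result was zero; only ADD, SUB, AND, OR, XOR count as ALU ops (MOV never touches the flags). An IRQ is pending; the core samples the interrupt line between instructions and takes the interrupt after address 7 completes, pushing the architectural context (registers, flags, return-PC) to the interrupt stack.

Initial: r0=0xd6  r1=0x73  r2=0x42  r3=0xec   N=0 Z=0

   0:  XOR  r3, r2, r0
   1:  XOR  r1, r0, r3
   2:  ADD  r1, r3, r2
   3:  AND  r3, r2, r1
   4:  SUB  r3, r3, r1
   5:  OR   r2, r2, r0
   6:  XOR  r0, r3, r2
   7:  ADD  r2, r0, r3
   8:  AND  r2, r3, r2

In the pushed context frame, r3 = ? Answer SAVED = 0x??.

SAVED = 0x6c

after  0: r0=0xd6 r1=0x73 r2=0x42 r3=0x94  N=1 Z=0
after  1: r0=0xd6 r1=0x42 r2=0x42 r3=0x94  N=0 Z=0
after  2: r0=0xd6 r1=0xd6 r2=0x42 r3=0x94  N=1 Z=0
after  3: r0=0xd6 r1=0xd6 r2=0x42 r3=0x42  N=0 Z=0
after  4: r0=0xd6 r1=0xd6 r2=0x42 r3=0x6c  N=0 Z=0
after  5: r0=0xd6 r1=0xd6 r2=0xd6 r3=0x6c  N=1 Z=0
after  6: r0=0xba r1=0xd6 r2=0xd6 r3=0x6c  N=1 Z=0
after  7: r0=0xba r1=0xd6 r2=0x26 r3=0x6c  N=0 Z=0
-- IRQ taken; context saved, return-PC = 8 --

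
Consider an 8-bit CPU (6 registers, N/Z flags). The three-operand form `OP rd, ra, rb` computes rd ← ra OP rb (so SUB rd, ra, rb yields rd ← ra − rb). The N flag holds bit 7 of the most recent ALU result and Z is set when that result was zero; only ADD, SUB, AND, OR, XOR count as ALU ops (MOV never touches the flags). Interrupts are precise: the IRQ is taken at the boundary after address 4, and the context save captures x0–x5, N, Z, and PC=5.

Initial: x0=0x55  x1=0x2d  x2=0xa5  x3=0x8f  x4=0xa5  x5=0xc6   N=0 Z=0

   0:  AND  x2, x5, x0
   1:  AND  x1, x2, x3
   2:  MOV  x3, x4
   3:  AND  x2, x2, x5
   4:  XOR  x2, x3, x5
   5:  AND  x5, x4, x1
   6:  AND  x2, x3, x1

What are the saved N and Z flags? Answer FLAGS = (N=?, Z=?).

after  0: x0=0x55 x1=0x2d x2=0x44 x3=0x8f x4=0xa5 x5=0xc6  N=0 Z=0
after  1: x0=0x55 x1=0x04 x2=0x44 x3=0x8f x4=0xa5 x5=0xc6  N=0 Z=0
after  2: x0=0x55 x1=0x04 x2=0x44 x3=0xa5 x4=0xa5 x5=0xc6  N=0 Z=0
after  3: x0=0x55 x1=0x04 x2=0x44 x3=0xa5 x4=0xa5 x5=0xc6  N=0 Z=0
after  4: x0=0x55 x1=0x04 x2=0x63 x3=0xa5 x4=0xa5 x5=0xc6  N=0 Z=0
-- IRQ taken; context saved, return-PC = 5 --

FLAGS = (N=0, Z=0)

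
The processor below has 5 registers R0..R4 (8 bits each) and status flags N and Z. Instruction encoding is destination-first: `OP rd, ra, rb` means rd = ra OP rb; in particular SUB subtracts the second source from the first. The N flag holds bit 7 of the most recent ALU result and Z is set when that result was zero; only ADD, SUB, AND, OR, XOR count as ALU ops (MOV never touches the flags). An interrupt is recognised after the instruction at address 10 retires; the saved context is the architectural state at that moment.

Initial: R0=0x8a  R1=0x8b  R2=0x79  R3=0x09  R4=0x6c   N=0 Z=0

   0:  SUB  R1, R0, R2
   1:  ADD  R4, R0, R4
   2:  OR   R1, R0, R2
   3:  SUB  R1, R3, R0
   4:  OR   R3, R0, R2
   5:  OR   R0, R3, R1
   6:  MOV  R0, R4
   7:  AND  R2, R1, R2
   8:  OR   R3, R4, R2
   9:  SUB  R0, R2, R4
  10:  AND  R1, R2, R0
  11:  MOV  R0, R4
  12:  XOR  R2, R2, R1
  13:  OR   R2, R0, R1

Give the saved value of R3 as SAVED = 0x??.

after  0: R0=0x8a R1=0x11 R2=0x79 R3=0x09 R4=0x6c  N=0 Z=0
after  1: R0=0x8a R1=0x11 R2=0x79 R3=0x09 R4=0xf6  N=1 Z=0
after  2: R0=0x8a R1=0xfb R2=0x79 R3=0x09 R4=0xf6  N=1 Z=0
after  3: R0=0x8a R1=0x7f R2=0x79 R3=0x09 R4=0xf6  N=0 Z=0
after  4: R0=0x8a R1=0x7f R2=0x79 R3=0xfb R4=0xf6  N=1 Z=0
after  5: R0=0xff R1=0x7f R2=0x79 R3=0xfb R4=0xf6  N=1 Z=0
after  6: R0=0xf6 R1=0x7f R2=0x79 R3=0xfb R4=0xf6  N=1 Z=0
after  7: R0=0xf6 R1=0x7f R2=0x79 R3=0xfb R4=0xf6  N=0 Z=0
after  8: R0=0xf6 R1=0x7f R2=0x79 R3=0xff R4=0xf6  N=1 Z=0
after  9: R0=0x83 R1=0x7f R2=0x79 R3=0xff R4=0xf6  N=1 Z=0
after 10: R0=0x83 R1=0x01 R2=0x79 R3=0xff R4=0xf6  N=0 Z=0
-- IRQ taken; context saved, return-PC = 11 --

SAVED = 0xff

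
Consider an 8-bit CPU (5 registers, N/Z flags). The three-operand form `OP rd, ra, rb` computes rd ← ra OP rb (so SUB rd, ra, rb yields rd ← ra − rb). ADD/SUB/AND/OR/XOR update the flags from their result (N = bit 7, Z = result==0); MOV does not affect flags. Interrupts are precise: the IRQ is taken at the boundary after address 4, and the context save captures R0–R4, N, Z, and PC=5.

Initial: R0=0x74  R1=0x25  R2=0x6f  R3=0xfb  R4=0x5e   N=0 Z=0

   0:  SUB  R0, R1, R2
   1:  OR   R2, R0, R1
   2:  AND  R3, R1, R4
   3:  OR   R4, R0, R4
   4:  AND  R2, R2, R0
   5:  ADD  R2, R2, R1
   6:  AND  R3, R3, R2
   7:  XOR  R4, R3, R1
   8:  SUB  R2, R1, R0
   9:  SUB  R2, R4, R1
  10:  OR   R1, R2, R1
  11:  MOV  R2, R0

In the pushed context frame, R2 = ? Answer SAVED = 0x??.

after  0: R0=0xb6 R1=0x25 R2=0x6f R3=0xfb R4=0x5e  N=1 Z=0
after  1: R0=0xb6 R1=0x25 R2=0xb7 R3=0xfb R4=0x5e  N=1 Z=0
after  2: R0=0xb6 R1=0x25 R2=0xb7 R3=0x04 R4=0x5e  N=0 Z=0
after  3: R0=0xb6 R1=0x25 R2=0xb7 R3=0x04 R4=0xfe  N=1 Z=0
after  4: R0=0xb6 R1=0x25 R2=0xb6 R3=0x04 R4=0xfe  N=1 Z=0
-- IRQ taken; context saved, return-PC = 5 --

SAVED = 0xb6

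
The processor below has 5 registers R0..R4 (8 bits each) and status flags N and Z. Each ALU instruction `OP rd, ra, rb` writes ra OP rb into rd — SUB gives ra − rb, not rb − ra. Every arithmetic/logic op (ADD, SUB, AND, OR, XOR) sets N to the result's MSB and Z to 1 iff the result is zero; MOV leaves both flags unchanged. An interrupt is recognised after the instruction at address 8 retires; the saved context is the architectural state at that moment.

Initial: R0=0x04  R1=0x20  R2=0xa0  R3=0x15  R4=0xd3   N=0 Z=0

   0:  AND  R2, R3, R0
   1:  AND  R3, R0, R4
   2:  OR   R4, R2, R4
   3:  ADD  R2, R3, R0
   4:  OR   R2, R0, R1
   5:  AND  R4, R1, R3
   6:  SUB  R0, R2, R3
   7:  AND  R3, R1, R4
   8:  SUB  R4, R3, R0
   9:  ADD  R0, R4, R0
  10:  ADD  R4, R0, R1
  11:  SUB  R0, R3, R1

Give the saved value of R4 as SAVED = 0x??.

SAVED = 0xdc

after  0: R0=0x04 R1=0x20 R2=0x04 R3=0x15 R4=0xd3  N=0 Z=0
after  1: R0=0x04 R1=0x20 R2=0x04 R3=0x00 R4=0xd3  N=0 Z=1
after  2: R0=0x04 R1=0x20 R2=0x04 R3=0x00 R4=0xd7  N=1 Z=0
after  3: R0=0x04 R1=0x20 R2=0x04 R3=0x00 R4=0xd7  N=0 Z=0
after  4: R0=0x04 R1=0x20 R2=0x24 R3=0x00 R4=0xd7  N=0 Z=0
after  5: R0=0x04 R1=0x20 R2=0x24 R3=0x00 R4=0x00  N=0 Z=1
after  6: R0=0x24 R1=0x20 R2=0x24 R3=0x00 R4=0x00  N=0 Z=0
after  7: R0=0x24 R1=0x20 R2=0x24 R3=0x00 R4=0x00  N=0 Z=1
after  8: R0=0x24 R1=0x20 R2=0x24 R3=0x00 R4=0xdc  N=1 Z=0
-- IRQ taken; context saved, return-PC = 9 --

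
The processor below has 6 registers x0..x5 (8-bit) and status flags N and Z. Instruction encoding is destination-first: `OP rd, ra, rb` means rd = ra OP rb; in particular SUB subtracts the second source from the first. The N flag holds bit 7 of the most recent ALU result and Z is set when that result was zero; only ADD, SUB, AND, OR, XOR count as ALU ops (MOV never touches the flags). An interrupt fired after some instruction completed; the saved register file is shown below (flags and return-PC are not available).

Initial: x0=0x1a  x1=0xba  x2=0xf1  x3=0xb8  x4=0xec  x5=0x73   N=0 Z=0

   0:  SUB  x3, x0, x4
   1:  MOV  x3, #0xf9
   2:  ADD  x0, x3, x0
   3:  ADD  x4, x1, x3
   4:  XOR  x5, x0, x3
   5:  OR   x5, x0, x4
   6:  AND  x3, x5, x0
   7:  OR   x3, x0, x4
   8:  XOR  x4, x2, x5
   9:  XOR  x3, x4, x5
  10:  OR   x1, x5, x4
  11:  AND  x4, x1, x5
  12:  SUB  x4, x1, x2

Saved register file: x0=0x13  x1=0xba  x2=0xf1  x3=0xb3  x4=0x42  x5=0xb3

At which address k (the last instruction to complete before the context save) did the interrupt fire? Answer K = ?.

after  0: x0=0x1a x1=0xba x2=0xf1 x3=0x2e x4=0xec x5=0x73  N=0 Z=0
after  1: x0=0x1a x1=0xba x2=0xf1 x3=0xf9 x4=0xec x5=0x73  N=0 Z=0
after  2: x0=0x13 x1=0xba x2=0xf1 x3=0xf9 x4=0xec x5=0x73  N=0 Z=0
after  3: x0=0x13 x1=0xba x2=0xf1 x3=0xf9 x4=0xb3 x5=0x73  N=1 Z=0
after  4: x0=0x13 x1=0xba x2=0xf1 x3=0xf9 x4=0xb3 x5=0xea  N=1 Z=0
after  5: x0=0x13 x1=0xba x2=0xf1 x3=0xf9 x4=0xb3 x5=0xb3  N=1 Z=0
after  6: x0=0x13 x1=0xba x2=0xf1 x3=0x13 x4=0xb3 x5=0xb3  N=0 Z=0
after  7: x0=0x13 x1=0xba x2=0xf1 x3=0xb3 x4=0xb3 x5=0xb3  N=1 Z=0
after  8: x0=0x13 x1=0xba x2=0xf1 x3=0xb3 x4=0x42 x5=0xb3  N=0 Z=0
-- IRQ taken; context saved, return-PC = 9 --

K = 8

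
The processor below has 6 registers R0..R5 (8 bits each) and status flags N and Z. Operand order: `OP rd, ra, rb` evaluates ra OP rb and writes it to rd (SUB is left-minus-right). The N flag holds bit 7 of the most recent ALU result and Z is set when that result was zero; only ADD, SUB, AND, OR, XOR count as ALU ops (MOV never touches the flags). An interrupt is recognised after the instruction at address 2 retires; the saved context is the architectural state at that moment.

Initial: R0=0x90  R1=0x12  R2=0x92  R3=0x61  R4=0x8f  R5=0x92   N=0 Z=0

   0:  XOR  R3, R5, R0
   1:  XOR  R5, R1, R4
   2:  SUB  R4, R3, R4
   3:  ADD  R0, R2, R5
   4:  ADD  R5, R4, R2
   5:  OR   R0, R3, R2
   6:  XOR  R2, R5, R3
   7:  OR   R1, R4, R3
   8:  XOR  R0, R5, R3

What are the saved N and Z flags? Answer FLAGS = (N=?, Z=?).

FLAGS = (N=0, Z=0)

after  0: R0=0x90 R1=0x12 R2=0x92 R3=0x02 R4=0x8f R5=0x92  N=0 Z=0
after  1: R0=0x90 R1=0x12 R2=0x92 R3=0x02 R4=0x8f R5=0x9d  N=1 Z=0
after  2: R0=0x90 R1=0x12 R2=0x92 R3=0x02 R4=0x73 R5=0x9d  N=0 Z=0
-- IRQ taken; context saved, return-PC = 3 --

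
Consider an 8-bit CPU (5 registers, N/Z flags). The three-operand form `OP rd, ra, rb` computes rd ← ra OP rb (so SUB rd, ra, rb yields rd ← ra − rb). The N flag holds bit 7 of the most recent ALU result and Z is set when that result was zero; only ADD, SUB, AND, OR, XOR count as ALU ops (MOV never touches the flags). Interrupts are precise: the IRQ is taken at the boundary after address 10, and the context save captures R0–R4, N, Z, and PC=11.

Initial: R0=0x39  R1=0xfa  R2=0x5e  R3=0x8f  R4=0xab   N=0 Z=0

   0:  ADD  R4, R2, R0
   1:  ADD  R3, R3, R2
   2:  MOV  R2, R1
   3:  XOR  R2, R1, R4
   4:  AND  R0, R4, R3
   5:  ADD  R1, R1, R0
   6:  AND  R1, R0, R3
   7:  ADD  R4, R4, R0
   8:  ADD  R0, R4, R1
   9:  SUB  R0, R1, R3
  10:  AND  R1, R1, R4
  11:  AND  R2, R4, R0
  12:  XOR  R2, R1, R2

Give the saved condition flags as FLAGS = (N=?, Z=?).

after  0: R0=0x39 R1=0xfa R2=0x5e R3=0x8f R4=0x97  N=1 Z=0
after  1: R0=0x39 R1=0xfa R2=0x5e R3=0xed R4=0x97  N=1 Z=0
after  2: R0=0x39 R1=0xfa R2=0xfa R3=0xed R4=0x97  N=1 Z=0
after  3: R0=0x39 R1=0xfa R2=0x6d R3=0xed R4=0x97  N=0 Z=0
after  4: R0=0x85 R1=0xfa R2=0x6d R3=0xed R4=0x97  N=1 Z=0
after  5: R0=0x85 R1=0x7f R2=0x6d R3=0xed R4=0x97  N=0 Z=0
after  6: R0=0x85 R1=0x85 R2=0x6d R3=0xed R4=0x97  N=1 Z=0
after  7: R0=0x85 R1=0x85 R2=0x6d R3=0xed R4=0x1c  N=0 Z=0
after  8: R0=0xa1 R1=0x85 R2=0x6d R3=0xed R4=0x1c  N=1 Z=0
after  9: R0=0x98 R1=0x85 R2=0x6d R3=0xed R4=0x1c  N=1 Z=0
after 10: R0=0x98 R1=0x04 R2=0x6d R3=0xed R4=0x1c  N=0 Z=0
-- IRQ taken; context saved, return-PC = 11 --

FLAGS = (N=0, Z=0)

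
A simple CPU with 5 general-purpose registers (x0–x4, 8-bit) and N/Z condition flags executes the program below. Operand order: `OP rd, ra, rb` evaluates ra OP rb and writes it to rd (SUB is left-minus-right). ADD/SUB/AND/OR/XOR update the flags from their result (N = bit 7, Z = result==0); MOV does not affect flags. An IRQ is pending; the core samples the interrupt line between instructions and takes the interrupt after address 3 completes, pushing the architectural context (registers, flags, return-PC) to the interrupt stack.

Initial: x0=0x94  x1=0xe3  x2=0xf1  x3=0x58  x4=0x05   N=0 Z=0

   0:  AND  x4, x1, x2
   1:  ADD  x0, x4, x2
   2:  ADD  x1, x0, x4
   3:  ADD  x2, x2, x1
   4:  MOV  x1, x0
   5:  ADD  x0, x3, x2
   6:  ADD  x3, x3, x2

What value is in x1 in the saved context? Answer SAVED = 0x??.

after  0: x0=0x94 x1=0xe3 x2=0xf1 x3=0x58 x4=0xe1  N=1 Z=0
after  1: x0=0xd2 x1=0xe3 x2=0xf1 x3=0x58 x4=0xe1  N=1 Z=0
after  2: x0=0xd2 x1=0xb3 x2=0xf1 x3=0x58 x4=0xe1  N=1 Z=0
after  3: x0=0xd2 x1=0xb3 x2=0xa4 x3=0x58 x4=0xe1  N=1 Z=0
-- IRQ taken; context saved, return-PC = 4 --

SAVED = 0xb3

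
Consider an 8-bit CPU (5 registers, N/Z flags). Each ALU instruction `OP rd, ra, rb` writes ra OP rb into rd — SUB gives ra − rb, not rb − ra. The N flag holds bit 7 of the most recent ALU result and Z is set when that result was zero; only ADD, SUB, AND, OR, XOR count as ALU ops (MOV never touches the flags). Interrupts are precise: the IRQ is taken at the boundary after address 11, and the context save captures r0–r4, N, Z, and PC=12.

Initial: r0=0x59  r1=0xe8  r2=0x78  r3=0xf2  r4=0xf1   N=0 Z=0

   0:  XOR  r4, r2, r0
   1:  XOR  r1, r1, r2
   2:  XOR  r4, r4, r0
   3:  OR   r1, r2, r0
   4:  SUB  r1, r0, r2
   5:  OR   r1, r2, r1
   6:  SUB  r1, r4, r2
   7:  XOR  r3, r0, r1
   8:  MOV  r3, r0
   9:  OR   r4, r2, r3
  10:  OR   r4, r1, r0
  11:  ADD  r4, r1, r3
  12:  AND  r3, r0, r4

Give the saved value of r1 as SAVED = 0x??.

after  0: r0=0x59 r1=0xe8 r2=0x78 r3=0xf2 r4=0x21  N=0 Z=0
after  1: r0=0x59 r1=0x90 r2=0x78 r3=0xf2 r4=0x21  N=1 Z=0
after  2: r0=0x59 r1=0x90 r2=0x78 r3=0xf2 r4=0x78  N=0 Z=0
after  3: r0=0x59 r1=0x79 r2=0x78 r3=0xf2 r4=0x78  N=0 Z=0
after  4: r0=0x59 r1=0xe1 r2=0x78 r3=0xf2 r4=0x78  N=1 Z=0
after  5: r0=0x59 r1=0xf9 r2=0x78 r3=0xf2 r4=0x78  N=1 Z=0
after  6: r0=0x59 r1=0x00 r2=0x78 r3=0xf2 r4=0x78  N=0 Z=1
after  7: r0=0x59 r1=0x00 r2=0x78 r3=0x59 r4=0x78  N=0 Z=0
after  8: r0=0x59 r1=0x00 r2=0x78 r3=0x59 r4=0x78  N=0 Z=0
after  9: r0=0x59 r1=0x00 r2=0x78 r3=0x59 r4=0x79  N=0 Z=0
after 10: r0=0x59 r1=0x00 r2=0x78 r3=0x59 r4=0x59  N=0 Z=0
after 11: r0=0x59 r1=0x00 r2=0x78 r3=0x59 r4=0x59  N=0 Z=0
-- IRQ taken; context saved, return-PC = 12 --

SAVED = 0x00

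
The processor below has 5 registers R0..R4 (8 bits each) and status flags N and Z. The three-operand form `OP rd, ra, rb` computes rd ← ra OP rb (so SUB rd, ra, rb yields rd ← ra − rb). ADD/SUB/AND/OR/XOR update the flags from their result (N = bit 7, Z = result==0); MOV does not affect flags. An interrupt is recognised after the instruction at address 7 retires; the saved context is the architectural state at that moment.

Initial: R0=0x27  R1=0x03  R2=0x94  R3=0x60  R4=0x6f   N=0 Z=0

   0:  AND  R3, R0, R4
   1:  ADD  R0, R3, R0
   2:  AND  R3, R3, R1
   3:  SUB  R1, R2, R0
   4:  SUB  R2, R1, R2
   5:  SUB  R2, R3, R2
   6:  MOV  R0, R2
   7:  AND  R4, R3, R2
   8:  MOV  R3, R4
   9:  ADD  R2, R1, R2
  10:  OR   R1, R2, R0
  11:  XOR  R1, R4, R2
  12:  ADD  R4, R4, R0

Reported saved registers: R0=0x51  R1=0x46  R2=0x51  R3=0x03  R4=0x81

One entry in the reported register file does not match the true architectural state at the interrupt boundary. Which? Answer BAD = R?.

BAD = R4

after  0: R0=0x27 R1=0x03 R2=0x94 R3=0x27 R4=0x6f  N=0 Z=0
after  1: R0=0x4e R1=0x03 R2=0x94 R3=0x27 R4=0x6f  N=0 Z=0
after  2: R0=0x4e R1=0x03 R2=0x94 R3=0x03 R4=0x6f  N=0 Z=0
after  3: R0=0x4e R1=0x46 R2=0x94 R3=0x03 R4=0x6f  N=0 Z=0
after  4: R0=0x4e R1=0x46 R2=0xb2 R3=0x03 R4=0x6f  N=1 Z=0
after  5: R0=0x4e R1=0x46 R2=0x51 R3=0x03 R4=0x6f  N=0 Z=0
after  6: R0=0x51 R1=0x46 R2=0x51 R3=0x03 R4=0x6f  N=0 Z=0
after  7: R0=0x51 R1=0x46 R2=0x51 R3=0x03 R4=0x01  N=0 Z=0
-- IRQ taken; context saved, return-PC = 8 --
mismatch: R4: reported 0x81 vs actual 0x01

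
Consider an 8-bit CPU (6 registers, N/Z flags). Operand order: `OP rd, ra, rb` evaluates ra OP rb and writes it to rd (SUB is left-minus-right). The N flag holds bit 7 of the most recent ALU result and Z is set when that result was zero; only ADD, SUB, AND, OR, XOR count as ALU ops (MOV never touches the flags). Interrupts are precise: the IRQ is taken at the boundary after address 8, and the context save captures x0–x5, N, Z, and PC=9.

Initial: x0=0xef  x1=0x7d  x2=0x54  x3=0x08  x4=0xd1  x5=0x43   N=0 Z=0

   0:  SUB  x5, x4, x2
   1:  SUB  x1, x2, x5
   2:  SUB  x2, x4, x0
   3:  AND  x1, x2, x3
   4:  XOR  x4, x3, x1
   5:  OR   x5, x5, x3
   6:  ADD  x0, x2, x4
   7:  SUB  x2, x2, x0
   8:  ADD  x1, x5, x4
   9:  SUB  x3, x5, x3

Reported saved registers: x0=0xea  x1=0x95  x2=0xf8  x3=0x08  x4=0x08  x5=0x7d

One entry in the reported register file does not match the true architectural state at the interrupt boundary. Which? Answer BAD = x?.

after  0: x0=0xef x1=0x7d x2=0x54 x3=0x08 x4=0xd1 x5=0x7d  N=0 Z=0
after  1: x0=0xef x1=0xd7 x2=0x54 x3=0x08 x4=0xd1 x5=0x7d  N=1 Z=0
after  2: x0=0xef x1=0xd7 x2=0xe2 x3=0x08 x4=0xd1 x5=0x7d  N=1 Z=0
after  3: x0=0xef x1=0x00 x2=0xe2 x3=0x08 x4=0xd1 x5=0x7d  N=0 Z=1
after  4: x0=0xef x1=0x00 x2=0xe2 x3=0x08 x4=0x08 x5=0x7d  N=0 Z=0
after  5: x0=0xef x1=0x00 x2=0xe2 x3=0x08 x4=0x08 x5=0x7d  N=0 Z=0
after  6: x0=0xea x1=0x00 x2=0xe2 x3=0x08 x4=0x08 x5=0x7d  N=1 Z=0
after  7: x0=0xea x1=0x00 x2=0xf8 x3=0x08 x4=0x08 x5=0x7d  N=1 Z=0
after  8: x0=0xea x1=0x85 x2=0xf8 x3=0x08 x4=0x08 x5=0x7d  N=1 Z=0
-- IRQ taken; context saved, return-PC = 9 --
mismatch: x1: reported 0x95 vs actual 0x85

BAD = x1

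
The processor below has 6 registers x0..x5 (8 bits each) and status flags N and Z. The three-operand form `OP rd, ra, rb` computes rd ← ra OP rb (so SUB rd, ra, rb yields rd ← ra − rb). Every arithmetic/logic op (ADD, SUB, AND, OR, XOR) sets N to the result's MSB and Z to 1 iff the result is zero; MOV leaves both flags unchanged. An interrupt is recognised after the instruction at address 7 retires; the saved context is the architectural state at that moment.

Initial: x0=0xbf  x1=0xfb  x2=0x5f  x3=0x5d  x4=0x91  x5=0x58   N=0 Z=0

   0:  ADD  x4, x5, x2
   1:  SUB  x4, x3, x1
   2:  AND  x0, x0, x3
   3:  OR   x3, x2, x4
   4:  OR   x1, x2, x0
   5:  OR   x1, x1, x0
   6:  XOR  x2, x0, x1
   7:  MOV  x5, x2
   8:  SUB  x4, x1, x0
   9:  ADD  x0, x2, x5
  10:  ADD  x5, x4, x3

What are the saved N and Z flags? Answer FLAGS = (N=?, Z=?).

FLAGS = (N=0, Z=0)

after  0: x0=0xbf x1=0xfb x2=0x5f x3=0x5d x4=0xb7 x5=0x58  N=1 Z=0
after  1: x0=0xbf x1=0xfb x2=0x5f x3=0x5d x4=0x62 x5=0x58  N=0 Z=0
after  2: x0=0x1d x1=0xfb x2=0x5f x3=0x5d x4=0x62 x5=0x58  N=0 Z=0
after  3: x0=0x1d x1=0xfb x2=0x5f x3=0x7f x4=0x62 x5=0x58  N=0 Z=0
after  4: x0=0x1d x1=0x5f x2=0x5f x3=0x7f x4=0x62 x5=0x58  N=0 Z=0
after  5: x0=0x1d x1=0x5f x2=0x5f x3=0x7f x4=0x62 x5=0x58  N=0 Z=0
after  6: x0=0x1d x1=0x5f x2=0x42 x3=0x7f x4=0x62 x5=0x58  N=0 Z=0
after  7: x0=0x1d x1=0x5f x2=0x42 x3=0x7f x4=0x62 x5=0x42  N=0 Z=0
-- IRQ taken; context saved, return-PC = 8 --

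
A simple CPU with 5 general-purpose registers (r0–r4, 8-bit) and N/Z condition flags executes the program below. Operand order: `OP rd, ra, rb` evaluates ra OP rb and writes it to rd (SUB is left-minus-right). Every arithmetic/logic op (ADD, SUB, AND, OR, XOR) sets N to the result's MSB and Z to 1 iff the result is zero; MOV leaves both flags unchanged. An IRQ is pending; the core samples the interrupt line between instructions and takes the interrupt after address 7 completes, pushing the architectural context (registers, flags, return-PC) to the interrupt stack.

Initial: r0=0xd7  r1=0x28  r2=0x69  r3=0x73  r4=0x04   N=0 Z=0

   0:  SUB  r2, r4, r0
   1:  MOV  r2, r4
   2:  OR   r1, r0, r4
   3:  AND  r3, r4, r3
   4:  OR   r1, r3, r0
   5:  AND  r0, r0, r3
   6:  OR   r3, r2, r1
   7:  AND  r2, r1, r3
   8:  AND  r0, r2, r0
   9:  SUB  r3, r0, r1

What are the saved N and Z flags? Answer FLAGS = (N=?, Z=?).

FLAGS = (N=1, Z=0)

after  0: r0=0xd7 r1=0x28 r2=0x2d r3=0x73 r4=0x04  N=0 Z=0
after  1: r0=0xd7 r1=0x28 r2=0x04 r3=0x73 r4=0x04  N=0 Z=0
after  2: r0=0xd7 r1=0xd7 r2=0x04 r3=0x73 r4=0x04  N=1 Z=0
after  3: r0=0xd7 r1=0xd7 r2=0x04 r3=0x00 r4=0x04  N=0 Z=1
after  4: r0=0xd7 r1=0xd7 r2=0x04 r3=0x00 r4=0x04  N=1 Z=0
after  5: r0=0x00 r1=0xd7 r2=0x04 r3=0x00 r4=0x04  N=0 Z=1
after  6: r0=0x00 r1=0xd7 r2=0x04 r3=0xd7 r4=0x04  N=1 Z=0
after  7: r0=0x00 r1=0xd7 r2=0xd7 r3=0xd7 r4=0x04  N=1 Z=0
-- IRQ taken; context saved, return-PC = 8 --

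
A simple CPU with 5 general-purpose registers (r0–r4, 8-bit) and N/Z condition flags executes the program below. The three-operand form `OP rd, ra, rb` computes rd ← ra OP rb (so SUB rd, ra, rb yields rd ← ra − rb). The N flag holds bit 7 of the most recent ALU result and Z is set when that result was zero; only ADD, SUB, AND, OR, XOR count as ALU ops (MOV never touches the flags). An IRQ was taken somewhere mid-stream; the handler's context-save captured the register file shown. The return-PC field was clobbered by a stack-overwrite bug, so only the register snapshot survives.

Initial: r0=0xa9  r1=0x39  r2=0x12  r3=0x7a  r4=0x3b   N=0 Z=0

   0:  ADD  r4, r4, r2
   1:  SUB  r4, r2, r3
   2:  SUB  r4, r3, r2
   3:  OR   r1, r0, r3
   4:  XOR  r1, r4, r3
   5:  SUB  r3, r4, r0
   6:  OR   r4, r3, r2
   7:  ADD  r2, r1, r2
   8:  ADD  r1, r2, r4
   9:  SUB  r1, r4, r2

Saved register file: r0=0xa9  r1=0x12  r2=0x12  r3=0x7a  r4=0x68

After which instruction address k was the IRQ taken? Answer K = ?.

K = 4

after  0: r0=0xa9 r1=0x39 r2=0x12 r3=0x7a r4=0x4d  N=0 Z=0
after  1: r0=0xa9 r1=0x39 r2=0x12 r3=0x7a r4=0x98  N=1 Z=0
after  2: r0=0xa9 r1=0x39 r2=0x12 r3=0x7a r4=0x68  N=0 Z=0
after  3: r0=0xa9 r1=0xfb r2=0x12 r3=0x7a r4=0x68  N=1 Z=0
after  4: r0=0xa9 r1=0x12 r2=0x12 r3=0x7a r4=0x68  N=0 Z=0
-- IRQ taken; context saved, return-PC = 5 --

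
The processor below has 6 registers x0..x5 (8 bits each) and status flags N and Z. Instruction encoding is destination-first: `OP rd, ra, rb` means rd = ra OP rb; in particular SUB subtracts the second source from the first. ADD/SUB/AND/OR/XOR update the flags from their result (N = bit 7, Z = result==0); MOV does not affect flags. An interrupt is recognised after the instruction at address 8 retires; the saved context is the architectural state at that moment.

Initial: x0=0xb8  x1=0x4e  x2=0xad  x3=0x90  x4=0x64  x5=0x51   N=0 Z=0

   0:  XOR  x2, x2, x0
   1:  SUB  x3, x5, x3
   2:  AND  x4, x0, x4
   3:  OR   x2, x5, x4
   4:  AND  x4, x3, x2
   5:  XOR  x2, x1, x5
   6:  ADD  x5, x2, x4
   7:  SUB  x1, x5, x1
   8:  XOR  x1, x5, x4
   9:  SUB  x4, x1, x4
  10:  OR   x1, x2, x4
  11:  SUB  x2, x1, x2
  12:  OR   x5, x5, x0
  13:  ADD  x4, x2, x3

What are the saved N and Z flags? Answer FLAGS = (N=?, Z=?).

FLAGS = (N=0, Z=0)

after  0: x0=0xb8 x1=0x4e x2=0x15 x3=0x90 x4=0x64 x5=0x51  N=0 Z=0
after  1: x0=0xb8 x1=0x4e x2=0x15 x3=0xc1 x4=0x64 x5=0x51  N=1 Z=0
after  2: x0=0xb8 x1=0x4e x2=0x15 x3=0xc1 x4=0x20 x5=0x51  N=0 Z=0
after  3: x0=0xb8 x1=0x4e x2=0x71 x3=0xc1 x4=0x20 x5=0x51  N=0 Z=0
after  4: x0=0xb8 x1=0x4e x2=0x71 x3=0xc1 x4=0x41 x5=0x51  N=0 Z=0
after  5: x0=0xb8 x1=0x4e x2=0x1f x3=0xc1 x4=0x41 x5=0x51  N=0 Z=0
after  6: x0=0xb8 x1=0x4e x2=0x1f x3=0xc1 x4=0x41 x5=0x60  N=0 Z=0
after  7: x0=0xb8 x1=0x12 x2=0x1f x3=0xc1 x4=0x41 x5=0x60  N=0 Z=0
after  8: x0=0xb8 x1=0x21 x2=0x1f x3=0xc1 x4=0x41 x5=0x60  N=0 Z=0
-- IRQ taken; context saved, return-PC = 9 --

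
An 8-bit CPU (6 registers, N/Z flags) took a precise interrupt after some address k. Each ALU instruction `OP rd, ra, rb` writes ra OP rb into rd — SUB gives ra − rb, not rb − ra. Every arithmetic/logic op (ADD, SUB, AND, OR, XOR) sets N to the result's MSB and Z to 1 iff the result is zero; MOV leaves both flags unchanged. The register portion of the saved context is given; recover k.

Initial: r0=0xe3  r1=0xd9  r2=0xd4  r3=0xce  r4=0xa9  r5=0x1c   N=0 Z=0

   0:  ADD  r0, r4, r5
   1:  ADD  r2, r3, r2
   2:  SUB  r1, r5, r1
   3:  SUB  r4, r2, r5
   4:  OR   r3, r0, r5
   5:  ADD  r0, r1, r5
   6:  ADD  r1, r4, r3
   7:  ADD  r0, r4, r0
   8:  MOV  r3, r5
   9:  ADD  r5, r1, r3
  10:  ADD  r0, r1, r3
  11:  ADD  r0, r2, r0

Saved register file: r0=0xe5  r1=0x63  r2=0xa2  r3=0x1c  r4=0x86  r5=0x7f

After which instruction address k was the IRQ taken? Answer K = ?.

after  0: r0=0xc5 r1=0xd9 r2=0xd4 r3=0xce r4=0xa9 r5=0x1c  N=1 Z=0
after  1: r0=0xc5 r1=0xd9 r2=0xa2 r3=0xce r4=0xa9 r5=0x1c  N=1 Z=0
after  2: r0=0xc5 r1=0x43 r2=0xa2 r3=0xce r4=0xa9 r5=0x1c  N=0 Z=0
after  3: r0=0xc5 r1=0x43 r2=0xa2 r3=0xce r4=0x86 r5=0x1c  N=1 Z=0
after  4: r0=0xc5 r1=0x43 r2=0xa2 r3=0xdd r4=0x86 r5=0x1c  N=1 Z=0
after  5: r0=0x5f r1=0x43 r2=0xa2 r3=0xdd r4=0x86 r5=0x1c  N=0 Z=0
after  6: r0=0x5f r1=0x63 r2=0xa2 r3=0xdd r4=0x86 r5=0x1c  N=0 Z=0
after  7: r0=0xe5 r1=0x63 r2=0xa2 r3=0xdd r4=0x86 r5=0x1c  N=1 Z=0
after  8: r0=0xe5 r1=0x63 r2=0xa2 r3=0x1c r4=0x86 r5=0x1c  N=1 Z=0
after  9: r0=0xe5 r1=0x63 r2=0xa2 r3=0x1c r4=0x86 r5=0x7f  N=0 Z=0
-- IRQ taken; context saved, return-PC = 10 --

K = 9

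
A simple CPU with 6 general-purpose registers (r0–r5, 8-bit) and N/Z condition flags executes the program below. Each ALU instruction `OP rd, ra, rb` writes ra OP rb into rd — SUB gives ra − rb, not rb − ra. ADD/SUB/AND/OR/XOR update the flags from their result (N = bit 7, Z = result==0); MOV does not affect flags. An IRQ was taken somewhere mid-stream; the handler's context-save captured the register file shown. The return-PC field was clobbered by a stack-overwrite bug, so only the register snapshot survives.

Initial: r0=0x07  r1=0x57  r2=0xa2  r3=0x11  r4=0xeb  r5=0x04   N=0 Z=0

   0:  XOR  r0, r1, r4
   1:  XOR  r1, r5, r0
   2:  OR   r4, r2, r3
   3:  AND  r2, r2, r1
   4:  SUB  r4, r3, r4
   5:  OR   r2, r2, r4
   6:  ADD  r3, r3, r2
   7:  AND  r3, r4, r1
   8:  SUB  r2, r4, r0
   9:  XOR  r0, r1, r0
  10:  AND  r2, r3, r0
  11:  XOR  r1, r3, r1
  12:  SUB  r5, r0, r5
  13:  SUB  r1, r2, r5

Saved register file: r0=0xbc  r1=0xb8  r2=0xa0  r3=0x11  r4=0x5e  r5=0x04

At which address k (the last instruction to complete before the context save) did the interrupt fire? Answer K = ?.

after  0: r0=0xbc r1=0x57 r2=0xa2 r3=0x11 r4=0xeb r5=0x04  N=1 Z=0
after  1: r0=0xbc r1=0xb8 r2=0xa2 r3=0x11 r4=0xeb r5=0x04  N=1 Z=0
after  2: r0=0xbc r1=0xb8 r2=0xa2 r3=0x11 r4=0xb3 r5=0x04  N=1 Z=0
after  3: r0=0xbc r1=0xb8 r2=0xa0 r3=0x11 r4=0xb3 r5=0x04  N=1 Z=0
after  4: r0=0xbc r1=0xb8 r2=0xa0 r3=0x11 r4=0x5e r5=0x04  N=0 Z=0
-- IRQ taken; context saved, return-PC = 5 --

K = 4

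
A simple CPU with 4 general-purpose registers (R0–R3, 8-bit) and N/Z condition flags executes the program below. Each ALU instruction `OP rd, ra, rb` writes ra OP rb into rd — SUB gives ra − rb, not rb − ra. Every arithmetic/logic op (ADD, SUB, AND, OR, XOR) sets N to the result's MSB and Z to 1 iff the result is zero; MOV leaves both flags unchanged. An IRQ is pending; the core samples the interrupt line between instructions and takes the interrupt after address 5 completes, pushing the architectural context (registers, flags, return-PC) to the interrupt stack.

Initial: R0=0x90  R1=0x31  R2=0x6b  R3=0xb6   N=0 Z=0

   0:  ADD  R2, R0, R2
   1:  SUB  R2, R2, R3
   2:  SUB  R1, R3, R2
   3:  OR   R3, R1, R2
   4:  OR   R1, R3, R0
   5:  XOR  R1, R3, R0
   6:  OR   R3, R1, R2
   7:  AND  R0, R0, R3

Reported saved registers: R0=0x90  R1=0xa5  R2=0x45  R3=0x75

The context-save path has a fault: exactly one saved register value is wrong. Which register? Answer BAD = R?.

BAD = R1

after  0: R0=0x90 R1=0x31 R2=0xfb R3=0xb6  N=1 Z=0
after  1: R0=0x90 R1=0x31 R2=0x45 R3=0xb6  N=0 Z=0
after  2: R0=0x90 R1=0x71 R2=0x45 R3=0xb6  N=0 Z=0
after  3: R0=0x90 R1=0x71 R2=0x45 R3=0x75  N=0 Z=0
after  4: R0=0x90 R1=0xf5 R2=0x45 R3=0x75  N=1 Z=0
after  5: R0=0x90 R1=0xe5 R2=0x45 R3=0x75  N=1 Z=0
-- IRQ taken; context saved, return-PC = 6 --
mismatch: R1: reported 0xa5 vs actual 0xe5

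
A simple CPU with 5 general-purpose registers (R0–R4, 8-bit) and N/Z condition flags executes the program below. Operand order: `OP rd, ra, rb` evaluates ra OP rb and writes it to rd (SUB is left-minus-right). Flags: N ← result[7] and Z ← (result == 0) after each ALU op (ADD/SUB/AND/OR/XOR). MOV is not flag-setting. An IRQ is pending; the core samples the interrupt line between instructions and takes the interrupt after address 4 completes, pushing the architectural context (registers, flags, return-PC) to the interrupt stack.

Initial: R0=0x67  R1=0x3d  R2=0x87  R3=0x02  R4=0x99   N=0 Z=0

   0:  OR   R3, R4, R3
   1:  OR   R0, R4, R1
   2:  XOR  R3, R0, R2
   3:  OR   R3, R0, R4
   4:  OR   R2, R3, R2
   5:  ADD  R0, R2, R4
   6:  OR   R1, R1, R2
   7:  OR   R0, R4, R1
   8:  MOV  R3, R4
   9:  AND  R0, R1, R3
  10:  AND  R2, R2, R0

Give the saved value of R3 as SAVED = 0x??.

SAVED = 0xbd

after  0: R0=0x67 R1=0x3d R2=0x87 R3=0x9b R4=0x99  N=1 Z=0
after  1: R0=0xbd R1=0x3d R2=0x87 R3=0x9b R4=0x99  N=1 Z=0
after  2: R0=0xbd R1=0x3d R2=0x87 R3=0x3a R4=0x99  N=0 Z=0
after  3: R0=0xbd R1=0x3d R2=0x87 R3=0xbd R4=0x99  N=1 Z=0
after  4: R0=0xbd R1=0x3d R2=0xbf R3=0xbd R4=0x99  N=1 Z=0
-- IRQ taken; context saved, return-PC = 5 --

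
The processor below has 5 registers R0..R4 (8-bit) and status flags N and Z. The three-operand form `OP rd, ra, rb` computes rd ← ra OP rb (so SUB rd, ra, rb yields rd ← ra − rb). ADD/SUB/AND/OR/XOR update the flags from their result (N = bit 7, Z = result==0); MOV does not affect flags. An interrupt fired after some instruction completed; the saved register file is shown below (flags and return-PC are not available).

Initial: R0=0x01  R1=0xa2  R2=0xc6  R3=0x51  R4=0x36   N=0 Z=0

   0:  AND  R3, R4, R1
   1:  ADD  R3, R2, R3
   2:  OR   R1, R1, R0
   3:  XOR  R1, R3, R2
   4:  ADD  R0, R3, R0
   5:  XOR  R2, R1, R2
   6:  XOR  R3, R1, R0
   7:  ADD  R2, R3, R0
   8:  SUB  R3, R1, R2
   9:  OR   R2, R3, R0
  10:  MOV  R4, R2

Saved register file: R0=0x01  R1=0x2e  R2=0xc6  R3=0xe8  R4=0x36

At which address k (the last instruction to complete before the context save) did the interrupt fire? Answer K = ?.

K = 3

after  0: R0=0x01 R1=0xa2 R2=0xc6 R3=0x22 R4=0x36  N=0 Z=0
after  1: R0=0x01 R1=0xa2 R2=0xc6 R3=0xe8 R4=0x36  N=1 Z=0
after  2: R0=0x01 R1=0xa3 R2=0xc6 R3=0xe8 R4=0x36  N=1 Z=0
after  3: R0=0x01 R1=0x2e R2=0xc6 R3=0xe8 R4=0x36  N=0 Z=0
-- IRQ taken; context saved, return-PC = 4 --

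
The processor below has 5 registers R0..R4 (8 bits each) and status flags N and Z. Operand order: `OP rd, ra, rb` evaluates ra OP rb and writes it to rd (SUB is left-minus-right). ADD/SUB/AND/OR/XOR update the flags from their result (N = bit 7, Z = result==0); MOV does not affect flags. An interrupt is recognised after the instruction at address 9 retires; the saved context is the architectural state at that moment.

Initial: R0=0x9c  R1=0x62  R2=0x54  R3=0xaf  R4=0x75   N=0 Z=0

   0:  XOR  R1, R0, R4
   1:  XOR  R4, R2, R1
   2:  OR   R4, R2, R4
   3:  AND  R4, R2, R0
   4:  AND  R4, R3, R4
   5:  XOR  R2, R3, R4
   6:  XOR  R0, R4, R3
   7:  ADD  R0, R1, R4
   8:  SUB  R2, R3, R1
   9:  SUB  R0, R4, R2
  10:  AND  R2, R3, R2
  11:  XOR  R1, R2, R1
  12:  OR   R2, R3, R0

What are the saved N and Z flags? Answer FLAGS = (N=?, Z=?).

FLAGS = (N=0, Z=0)

after  0: R0=0x9c R1=0xe9 R2=0x54 R3=0xaf R4=0x75  N=1 Z=0
after  1: R0=0x9c R1=0xe9 R2=0x54 R3=0xaf R4=0xbd  N=1 Z=0
after  2: R0=0x9c R1=0xe9 R2=0x54 R3=0xaf R4=0xfd  N=1 Z=0
after  3: R0=0x9c R1=0xe9 R2=0x54 R3=0xaf R4=0x14  N=0 Z=0
after  4: R0=0x9c R1=0xe9 R2=0x54 R3=0xaf R4=0x04  N=0 Z=0
after  5: R0=0x9c R1=0xe9 R2=0xab R3=0xaf R4=0x04  N=1 Z=0
after  6: R0=0xab R1=0xe9 R2=0xab R3=0xaf R4=0x04  N=1 Z=0
after  7: R0=0xed R1=0xe9 R2=0xab R3=0xaf R4=0x04  N=1 Z=0
after  8: R0=0xed R1=0xe9 R2=0xc6 R3=0xaf R4=0x04  N=1 Z=0
after  9: R0=0x3e R1=0xe9 R2=0xc6 R3=0xaf R4=0x04  N=0 Z=0
-- IRQ taken; context saved, return-PC = 10 --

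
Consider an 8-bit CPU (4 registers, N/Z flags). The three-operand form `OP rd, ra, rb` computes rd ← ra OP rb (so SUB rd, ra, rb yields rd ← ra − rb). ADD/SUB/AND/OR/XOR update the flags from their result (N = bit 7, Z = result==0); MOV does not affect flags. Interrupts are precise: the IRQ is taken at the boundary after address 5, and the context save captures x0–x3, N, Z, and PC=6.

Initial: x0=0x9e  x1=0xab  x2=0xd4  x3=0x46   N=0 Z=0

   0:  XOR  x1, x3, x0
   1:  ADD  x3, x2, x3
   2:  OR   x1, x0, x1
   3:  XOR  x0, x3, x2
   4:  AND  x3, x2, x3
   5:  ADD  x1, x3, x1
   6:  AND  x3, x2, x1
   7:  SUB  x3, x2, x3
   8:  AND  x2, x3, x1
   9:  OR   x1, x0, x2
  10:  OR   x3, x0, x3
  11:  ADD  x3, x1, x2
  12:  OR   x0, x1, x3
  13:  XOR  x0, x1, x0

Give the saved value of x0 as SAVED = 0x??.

SAVED = 0xce

after  0: x0=0x9e x1=0xd8 x2=0xd4 x3=0x46  N=1 Z=0
after  1: x0=0x9e x1=0xd8 x2=0xd4 x3=0x1a  N=0 Z=0
after  2: x0=0x9e x1=0xde x2=0xd4 x3=0x1a  N=1 Z=0
after  3: x0=0xce x1=0xde x2=0xd4 x3=0x1a  N=1 Z=0
after  4: x0=0xce x1=0xde x2=0xd4 x3=0x10  N=0 Z=0
after  5: x0=0xce x1=0xee x2=0xd4 x3=0x10  N=1 Z=0
-- IRQ taken; context saved, return-PC = 6 --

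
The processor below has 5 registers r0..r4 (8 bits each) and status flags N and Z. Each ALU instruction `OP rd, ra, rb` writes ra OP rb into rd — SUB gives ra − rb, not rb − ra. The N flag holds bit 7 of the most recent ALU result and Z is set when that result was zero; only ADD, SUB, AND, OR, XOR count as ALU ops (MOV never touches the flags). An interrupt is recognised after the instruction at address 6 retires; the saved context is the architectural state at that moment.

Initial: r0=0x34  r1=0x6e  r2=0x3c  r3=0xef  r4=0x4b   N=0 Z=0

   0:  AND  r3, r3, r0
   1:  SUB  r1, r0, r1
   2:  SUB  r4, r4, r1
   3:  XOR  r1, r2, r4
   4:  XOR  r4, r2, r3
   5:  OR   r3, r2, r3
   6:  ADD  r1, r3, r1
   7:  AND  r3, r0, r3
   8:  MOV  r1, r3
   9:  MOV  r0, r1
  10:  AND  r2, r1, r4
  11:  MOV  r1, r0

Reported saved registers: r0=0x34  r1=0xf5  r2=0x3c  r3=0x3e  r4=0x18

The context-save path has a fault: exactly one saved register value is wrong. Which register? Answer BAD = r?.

after  0: r0=0x34 r1=0x6e r2=0x3c r3=0x24 r4=0x4b  N=0 Z=0
after  1: r0=0x34 r1=0xc6 r2=0x3c r3=0x24 r4=0x4b  N=1 Z=0
after  2: r0=0x34 r1=0xc6 r2=0x3c r3=0x24 r4=0x85  N=1 Z=0
after  3: r0=0x34 r1=0xb9 r2=0x3c r3=0x24 r4=0x85  N=1 Z=0
after  4: r0=0x34 r1=0xb9 r2=0x3c r3=0x24 r4=0x18  N=0 Z=0
after  5: r0=0x34 r1=0xb9 r2=0x3c r3=0x3c r4=0x18  N=0 Z=0
after  6: r0=0x34 r1=0xf5 r2=0x3c r3=0x3c r4=0x18  N=1 Z=0
-- IRQ taken; context saved, return-PC = 7 --
mismatch: r3: reported 0x3e vs actual 0x3c

BAD = r3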